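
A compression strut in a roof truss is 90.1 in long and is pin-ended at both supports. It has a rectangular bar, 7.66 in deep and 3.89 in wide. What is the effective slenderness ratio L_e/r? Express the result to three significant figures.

Buckling occurs about the weak axis: I_min = h·b³/12 with b = 3.89 in (the shorter side).
I_min = 7.66×3.89³/12 = 37.57 in⁴
A = 29.80 in²;  r_min = √(I/A) = √(37.57/29.80) = 1.123 in
L_e = K·L = 1 × 90.1 = 90.10 in
λ = L_e / r_min = 90.100 / 1.123 = 80.2

λ ≈ 80.2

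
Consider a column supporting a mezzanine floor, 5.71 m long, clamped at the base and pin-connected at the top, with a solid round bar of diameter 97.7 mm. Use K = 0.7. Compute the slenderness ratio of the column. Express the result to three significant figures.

λ ≈ 164

For a solid circle r = d/4 = 97.7/4 = 24.42 mm
L_e = K·L = 0.7 × 5.71 m = 3.997 m = 3997.0 mm
λ = L_e / r_min = 3997.0 / 24.42 = 164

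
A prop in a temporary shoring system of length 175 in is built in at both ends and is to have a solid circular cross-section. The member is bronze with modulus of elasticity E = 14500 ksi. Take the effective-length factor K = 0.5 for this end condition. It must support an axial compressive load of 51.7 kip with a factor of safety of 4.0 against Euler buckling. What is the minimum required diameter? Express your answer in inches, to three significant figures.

Required P_cr = n·P = 4.0 × 51.7 = 206.8 kip
L_e = K·L = 0.5 × 175 = 87.50 in
Required I = P_cr·L_e²/(π²E) = 2.068×10^5 × 87.50² / (π² × 1.45×10^7) = 11.06 in⁴
Solid circle: I = πd⁴/64  ⇒  d = (64I/π)^(1/4) = (64×11.06/π)^(1/4) = 3.87 in

d ≈ 3.87 in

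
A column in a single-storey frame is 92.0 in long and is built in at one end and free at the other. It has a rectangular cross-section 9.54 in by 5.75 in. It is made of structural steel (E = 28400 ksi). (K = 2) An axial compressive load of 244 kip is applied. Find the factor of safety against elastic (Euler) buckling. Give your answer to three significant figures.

Buckling occurs about the weak axis: I_min = h·b³/12 with b = 5.75 in (the shorter side).
I_min = 9.54×5.75³/12 = 151.1 in⁴
Effective length L_e = K·L = 2 × 92.0 = 184.0 in
P_cr = π²EI / L_e² = π² × 28400×10³ × 151.1 / 184.0² = 1.251×10^6 lb
Factor of safety n = P_cr / P = 1251.3 / 244 = 5.13

n ≈ 5.13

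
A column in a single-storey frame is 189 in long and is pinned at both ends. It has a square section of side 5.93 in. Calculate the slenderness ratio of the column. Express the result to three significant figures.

λ ≈ 110

For a square r = a/√12 = 5.93/√12 = 1.712 in
L_e = K·L = 1 × 189 = 189.0 in
λ = L_e / r_min = 189.00 / 1.712 = 110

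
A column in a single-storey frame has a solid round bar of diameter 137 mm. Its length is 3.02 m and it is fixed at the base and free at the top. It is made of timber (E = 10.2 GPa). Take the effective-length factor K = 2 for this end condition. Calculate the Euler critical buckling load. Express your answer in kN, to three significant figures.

I = πd⁴/64 = π×137⁴/64 = 1.729×10^7 mm⁴
I = 1.729×10^7 mm⁴ = 1.729×10^-5 m⁴
Effective length L_e = K·L = 2 × 3.02 = 6.040 m
P_cr = π²EI / L_e² = π² × 10.2×10⁹ × 1.729×10^-5 / 6.040² = 4.772×10^4 N

P_cr ≈ 47.7 kN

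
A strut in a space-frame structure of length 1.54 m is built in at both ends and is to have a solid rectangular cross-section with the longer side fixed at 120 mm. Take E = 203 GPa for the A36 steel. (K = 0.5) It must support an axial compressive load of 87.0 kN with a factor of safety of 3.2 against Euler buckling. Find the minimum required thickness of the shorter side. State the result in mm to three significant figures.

b ≈ 20.2 mm

Required P_cr = n·P = 3.2 × 87.0 = 278.4 kN
L_e = K·L = 0.5 × 1.54 = 0.7700 m
Required I = P_cr·L_e²/(π²E) = 2.784×10^5 × 0.7700² / (π² × 2.03×10^11) = 8.239×10^-8 m⁴
I_req = 8.239×10^4 mm⁴
Rectangle, weak axis: I_min = h·b³/12 with h = 120 mm fixed  ⇒  b = (12I/h)^(1/3) = 20.2 mm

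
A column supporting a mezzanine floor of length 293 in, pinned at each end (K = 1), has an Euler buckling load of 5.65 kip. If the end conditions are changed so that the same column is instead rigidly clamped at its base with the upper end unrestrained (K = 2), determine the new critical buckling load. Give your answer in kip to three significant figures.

P_cr ∝ 1/K², so P_cr,new = P_cr,old × (K_old/K_new)² = 5.65 × (1/2)²
= 5.65 × 0.2500 = 1.41 kip

P_cr ≈ 1.41 kip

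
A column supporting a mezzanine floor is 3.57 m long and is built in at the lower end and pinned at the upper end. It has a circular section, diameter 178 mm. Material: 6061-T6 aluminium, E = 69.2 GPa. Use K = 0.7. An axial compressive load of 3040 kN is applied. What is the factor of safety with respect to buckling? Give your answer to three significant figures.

I = πd⁴/64 = π×178⁴/64 = 4.928×10^7 mm⁴
I = 4.928×10^7 mm⁴ = 4.928×10^-5 m⁴
Effective length L_e = K·L = 0.7 × 3.57 = 2.499 m
P_cr = π²EI / L_e² = π² × 69.2×10⁹ × 4.928×10^-5 / 2.499² = 5.389×10^6 N
Factor of safety n = P_cr / P = 5389.2 / 3040 = 1.77

n ≈ 1.77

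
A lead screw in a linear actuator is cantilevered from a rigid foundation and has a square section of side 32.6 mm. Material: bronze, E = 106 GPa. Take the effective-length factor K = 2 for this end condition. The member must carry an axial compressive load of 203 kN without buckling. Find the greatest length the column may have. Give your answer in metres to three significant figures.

L_max ≈ 0.348 m

I = a⁴/12 = 32.6⁴/12 = 9.412×10^4 mm⁴
I = 9.412×10^-8 m⁴
At the buckling limit P_cr = P = 2.030×10^5 N
From P_cr = π²EI/(K·L)²:  L = (1/K)·√(π²EI/P_cr) = (1/2)·√(π²×1.06×10^11×9.412×10^-8/2.030×10^5)
L = 0.348 m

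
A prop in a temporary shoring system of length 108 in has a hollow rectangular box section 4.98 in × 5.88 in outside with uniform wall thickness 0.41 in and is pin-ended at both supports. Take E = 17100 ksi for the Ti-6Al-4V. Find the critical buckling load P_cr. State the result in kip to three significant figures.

P_cr ≈ 436 kip

Inner dimensions: h_i = 5.88 − 2×0.41 = 5.060 in, b_i = 4.98 − 2×0.41 = 4.160 in
Weak-axis I_min = (h_o·b_o³ − h_i·b_i³)/12 with b_o = 4.98, b_i = 4.160 in (shorter outer/inner sides).
I_min = (5.88×4.98³ − 5.060×4.160³)/12 = 30.16 in⁴
Effective length L_e = K·L = 1 × 108 = 108.0 in
P_cr = π²EI / L_e² = π² × 17100×10³ × 30.16 / 108.0² = 4.364×10^5 lb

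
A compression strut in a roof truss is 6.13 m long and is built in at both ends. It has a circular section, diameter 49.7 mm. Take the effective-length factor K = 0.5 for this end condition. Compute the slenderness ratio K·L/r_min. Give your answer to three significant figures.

λ ≈ 247

For a solid circle r = d/4 = 49.7/4 = 12.42 mm
L_e = K·L = 0.5 × 6.13 m = 3.065 m = 3065.0 mm
λ = L_e / r_min = 3065.0 / 12.42 = 247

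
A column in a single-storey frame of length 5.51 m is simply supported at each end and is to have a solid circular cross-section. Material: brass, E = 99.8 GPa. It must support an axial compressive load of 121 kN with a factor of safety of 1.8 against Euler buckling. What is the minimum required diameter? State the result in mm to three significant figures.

d ≈ 108 mm

Required P_cr = n·P = 1.8 × 121 = 217.8 kN
L_e = K·L = 1 × 5.51 = 5.510 m
Required I = P_cr·L_e²/(π²E) = 2.178×10^5 × 5.510² / (π² × 9.98×10^10) = 6.713×10^-6 m⁴
I_req = 6.713×10^6 mm⁴
Solid circle: I = πd⁴/64  ⇒  d = (64I/π)^(1/4) = (64×6.713×10^6/π)^(1/4) = 108 mm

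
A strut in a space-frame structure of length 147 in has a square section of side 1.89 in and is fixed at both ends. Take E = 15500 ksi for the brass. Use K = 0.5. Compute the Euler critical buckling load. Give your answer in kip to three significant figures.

P_cr ≈ 30.1 kip

I = a⁴/12 = 1.89⁴/12 = 1.063 in⁴
Effective length L_e = K·L = 0.5 × 147 = 73.50 in
P_cr = π²EI / L_e² = π² × 15500×10³ × 1.063 / 73.50² = 3.011×10^4 lb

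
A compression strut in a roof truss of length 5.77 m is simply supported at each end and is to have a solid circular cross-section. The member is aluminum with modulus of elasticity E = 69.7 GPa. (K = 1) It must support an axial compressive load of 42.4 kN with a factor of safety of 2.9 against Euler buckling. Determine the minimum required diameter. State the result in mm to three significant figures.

d ≈ 105 mm

Required P_cr = n·P = 2.9 × 42.4 = 123.0 kN
L_e = K·L = 1 × 5.77 = 5.770 m
Required I = P_cr·L_e²/(π²E) = 1.230×10^5 × 5.770² / (π² × 6.97×10^10) = 5.951×10^-6 m⁴
I_req = 5.951×10^6 mm⁴
Solid circle: I = πd⁴/64  ⇒  d = (64I/π)^(1/4) = (64×5.951×10^6/π)^(1/4) = 105 mm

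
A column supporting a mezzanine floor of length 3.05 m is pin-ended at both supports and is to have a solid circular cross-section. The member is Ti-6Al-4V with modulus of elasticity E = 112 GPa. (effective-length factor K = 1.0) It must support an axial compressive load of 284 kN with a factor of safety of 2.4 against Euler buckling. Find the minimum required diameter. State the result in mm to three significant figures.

Required P_cr = n·P = 2.4 × 284 = 681.6 kN
L_e = K·L = 1 × 3.05 = 3.050 m
Required I = P_cr·L_e²/(π²E) = 6.816×10^5 × 3.050² / (π² × 1.12×10^11) = 5.736×10^-6 m⁴
I_req = 5.736×10^6 mm⁴
Solid circle: I = πd⁴/64  ⇒  d = (64I/π)^(1/4) = (64×5.736×10^6/π)^(1/4) = 104 mm

d ≈ 104 mm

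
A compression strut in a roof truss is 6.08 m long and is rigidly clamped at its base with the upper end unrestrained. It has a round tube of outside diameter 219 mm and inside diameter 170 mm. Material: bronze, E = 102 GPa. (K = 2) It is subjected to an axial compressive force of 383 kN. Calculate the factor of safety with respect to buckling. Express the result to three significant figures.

d_o = 219 mm, d_i = 170 mm
I = π(d_o⁴ − d_i⁴)/64 = π(219⁴ − 170.0⁴)/64 = 7.192×10^7 mm⁴
I = 7.192×10^7 mm⁴ = 7.192×10^-5 m⁴
Effective length L_e = K·L = 2 × 6.08 = 12.16 m
P_cr = π²EI / L_e² = π² × 102×10⁹ × 7.192×10^-5 / 12.16² = 4.896×10^5 N
Factor of safety n = P_cr / P = 489.61 / 383 = 1.28

n ≈ 1.28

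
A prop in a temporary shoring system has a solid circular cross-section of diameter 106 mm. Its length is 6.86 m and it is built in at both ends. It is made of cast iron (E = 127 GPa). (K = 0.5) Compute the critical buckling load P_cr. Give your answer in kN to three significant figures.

I = πd⁴/64 = π×106⁴/64 = 6.197×10^6 mm⁴
I = 6.197×10^6 mm⁴ = 6.197×10^-6 m⁴
Effective length L_e = K·L = 0.5 × 6.86 = 3.430 m
P_cr = π²EI / L_e² = π² × 127×10⁹ × 6.197×10^-6 / 3.430² = 6.603×10^5 N

P_cr ≈ 660 kN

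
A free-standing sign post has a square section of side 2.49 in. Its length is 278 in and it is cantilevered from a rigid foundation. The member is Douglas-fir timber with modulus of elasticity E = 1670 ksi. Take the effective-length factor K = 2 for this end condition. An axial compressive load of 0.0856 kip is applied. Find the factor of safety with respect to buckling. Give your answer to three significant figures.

n ≈ 2.00

I = a⁴/12 = 2.49⁴/12 = 3.203 in⁴
Effective length L_e = K·L = 2 × 278 = 556.0 in
P_cr = π²EI / L_e² = π² × 1670×10³ × 3.203 / 556.0² = 170.8 lb
Factor of safety n = P_cr / P = 0.17080 / 0.0856 = 2.00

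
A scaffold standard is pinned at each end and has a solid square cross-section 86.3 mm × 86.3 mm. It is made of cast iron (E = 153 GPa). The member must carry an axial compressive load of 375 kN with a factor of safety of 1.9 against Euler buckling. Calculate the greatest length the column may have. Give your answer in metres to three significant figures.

L_max ≈ 3.13 m

I = a⁴/12 = 86.3⁴/12 = 4.622×10^6 mm⁴
I = 4.622×10^-6 m⁴
Required critical load P_cr = n·P = 1.9 × 375 = 712.5 kN = 7.125×10^5 N
From P_cr = π²EI/(K·L)²:  L = (1/K)·√(π²EI/P_cr) = (1/1)·√(π²×1.53×10^11×4.622×10^-6/7.125×10^5)
L = 3.13 m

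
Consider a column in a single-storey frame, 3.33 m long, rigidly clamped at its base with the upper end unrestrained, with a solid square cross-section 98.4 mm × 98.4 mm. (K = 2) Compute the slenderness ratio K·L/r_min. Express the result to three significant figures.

λ ≈ 234

I = a⁴/12 = 98.4⁴/12 = 7.813×10^6 mm⁴
A = 9.683×10^3 mm²;  r_min = √(I/A) = √(7.813×10^6/9.683×10^3) = 28.41 mm
L_e = K·L = 2 × 3.33 m = 6.660 m = 6660.0 mm
λ = L_e / r_min = 6660.0 / 28.41 = 234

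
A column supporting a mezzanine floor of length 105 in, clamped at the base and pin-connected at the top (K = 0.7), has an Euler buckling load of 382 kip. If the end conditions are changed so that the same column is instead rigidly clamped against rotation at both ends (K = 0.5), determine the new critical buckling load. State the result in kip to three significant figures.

P_cr ≈ 749 kip

P_cr ∝ 1/K², so P_cr,new = P_cr,old × (K_old/K_new)² = 382 × (0.7/0.5)²
= 382 × 1.960 = 749 kip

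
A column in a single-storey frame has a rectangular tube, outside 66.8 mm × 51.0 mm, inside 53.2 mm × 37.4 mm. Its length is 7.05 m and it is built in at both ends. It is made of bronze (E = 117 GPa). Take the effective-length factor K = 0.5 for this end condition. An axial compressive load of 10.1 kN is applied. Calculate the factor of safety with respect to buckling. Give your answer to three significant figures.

n ≈ 4.66

Weak-axis I_min = (h_o·b_o³ − h_i·b_i³)/12 with b_o = 51.0, b_i = 37.40 mm (shorter outer/inner sides).
I_min = (66.8×51.0³ − 53.20×37.40³)/12 = 5.065×10^5 mm⁴
I = 5.065×10^5 mm⁴ = 5.065×10^-7 m⁴
Effective length L_e = K·L = 0.5 × 7.05 = 3.525 m
P_cr = π²EI / L_e² = π² × 117×10⁹ × 5.065×10^-7 / 3.525² = 4.707×10^4 N
Factor of safety n = P_cr / P = 47.070 / 10.1 = 4.66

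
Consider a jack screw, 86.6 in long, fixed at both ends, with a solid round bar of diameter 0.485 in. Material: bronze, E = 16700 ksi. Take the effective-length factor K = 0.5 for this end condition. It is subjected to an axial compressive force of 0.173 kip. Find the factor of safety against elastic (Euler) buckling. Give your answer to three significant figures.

I = πd⁴/64 = π×0.485⁴/64 = 2.716×10^-3 in⁴
Effective length L_e = K·L = 0.5 × 86.6 = 43.30 in
P_cr = π²EI / L_e² = π² × 16700×10³ × 2.716×10^-3 / 43.30² = 238.8 lb
Factor of safety n = P_cr / P = 0.23877 / 0.173 = 1.38

n ≈ 1.38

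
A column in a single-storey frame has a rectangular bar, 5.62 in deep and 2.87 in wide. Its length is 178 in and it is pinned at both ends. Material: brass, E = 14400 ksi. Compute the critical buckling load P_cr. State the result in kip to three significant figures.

P_cr ≈ 49.7 kip

Buckling occurs about the weak axis: I_min = h·b³/12 with b = 2.87 in (the shorter side).
I_min = 5.62×2.87³/12 = 11.07 in⁴
Effective length L_e = K·L = 1 × 178 = 178.0 in
P_cr = π²EI / L_e² = π² × 14400×10³ × 11.07 / 178.0² = 4.966×10^4 lb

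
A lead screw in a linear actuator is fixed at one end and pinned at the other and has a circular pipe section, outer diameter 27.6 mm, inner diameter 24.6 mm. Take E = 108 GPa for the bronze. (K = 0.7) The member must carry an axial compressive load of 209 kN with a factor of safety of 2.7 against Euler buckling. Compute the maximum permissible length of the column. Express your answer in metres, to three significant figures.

L_max ≈ 0.201 m

d_o = 27.6 mm, d_i = 24.6 mm
I = π(d_o⁴ − d_i⁴)/64 = π(27.6⁴ − 24.60⁴)/64 = 1.051×10^4 mm⁴
I = 1.051×10^-8 m⁴
Required critical load P_cr = n·P = 2.7 × 209 = 564.3 kN = 5.643×10^5 N
From P_cr = π²EI/(K·L)²:  L = (1/K)·√(π²EI/P_cr) = (1/0.7)·√(π²×1.08×10^11×1.051×10^-8/5.643×10^5)
L = 0.201 m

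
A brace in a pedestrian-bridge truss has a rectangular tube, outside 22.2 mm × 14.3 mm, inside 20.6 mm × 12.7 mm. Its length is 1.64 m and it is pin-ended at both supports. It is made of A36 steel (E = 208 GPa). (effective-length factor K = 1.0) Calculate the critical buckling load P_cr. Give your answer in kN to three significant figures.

Weak-axis I_min = (h_o·b_o³ − h_i·b_i³)/12 with b_o = 14.3, b_i = 12.70 mm (shorter outer/inner sides).
I_min = (22.2×14.3³ − 20.60×12.70³)/12 = 1.893×10^3 mm⁴
I = 1.893×10^3 mm⁴ = 1.893×10^-9 m⁴
Effective length L_e = K·L = 1 × 1.64 = 1.640 m
P_cr = π²EI / L_e² = π² × 208×10⁹ × 1.893×10^-9 / 1.640² = 1.445×10^3 N

P_cr ≈ 1.45 kN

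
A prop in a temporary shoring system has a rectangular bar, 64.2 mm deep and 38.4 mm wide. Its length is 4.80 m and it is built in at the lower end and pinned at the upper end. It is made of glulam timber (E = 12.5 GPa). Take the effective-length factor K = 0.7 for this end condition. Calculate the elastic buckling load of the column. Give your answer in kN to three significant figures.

P_cr ≈ 3.31 kN

Buckling occurs about the weak axis: I_min = h·b³/12 with b = 38.4 mm (the shorter side).
I_min = 64.2×38.4³/12 = 3.029×10^5 mm⁴
I = 3.029×10^5 mm⁴ = 3.029×10^-7 m⁴
Effective length L_e = K·L = 0.7 × 4.80 = 3.360 m
P_cr = π²EI / L_e² = π² × 12.5×10⁹ × 3.029×10^-7 / 3.360² = 3.310×10^3 N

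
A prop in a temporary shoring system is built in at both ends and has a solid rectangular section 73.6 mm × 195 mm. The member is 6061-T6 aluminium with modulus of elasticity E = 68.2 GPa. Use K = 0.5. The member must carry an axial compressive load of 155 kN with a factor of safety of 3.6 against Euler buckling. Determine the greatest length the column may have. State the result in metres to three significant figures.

Buckling occurs about the weak axis: I_min = h·b³/12 with b = 73.6 mm (the shorter side).
I_min = 195×73.6³/12 = 6.479×10^6 mm⁴
I = 6.479×10^-6 m⁴
Required critical load P_cr = n·P = 3.6 × 155 = 558.0 kN = 5.580×10^5 N
From P_cr = π²EI/(K·L)²:  L = (1/K)·√(π²EI/P_cr) = (1/0.5)·√(π²×6.82×10^10×6.479×10^-6/5.580×10^5)
L = 5.59 m

L_max ≈ 5.59 m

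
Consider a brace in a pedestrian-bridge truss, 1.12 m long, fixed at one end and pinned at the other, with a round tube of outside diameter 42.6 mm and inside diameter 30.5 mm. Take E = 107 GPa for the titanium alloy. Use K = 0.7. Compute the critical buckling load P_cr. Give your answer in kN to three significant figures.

P_cr ≈ 205 kN

d_o = 42.6 mm, d_i = 30.5 mm
I = π(d_o⁴ − d_i⁴)/64 = π(42.6⁴ − 30.50⁴)/64 = 1.192×10^5 mm⁴
I = 1.192×10^5 mm⁴ = 1.192×10^-7 m⁴
Effective length L_e = K·L = 0.7 × 1.12 = 0.7840 m
P_cr = π²EI / L_e² = π² × 107×10⁹ × 1.192×10^-7 / 0.7840² = 2.048×10^5 N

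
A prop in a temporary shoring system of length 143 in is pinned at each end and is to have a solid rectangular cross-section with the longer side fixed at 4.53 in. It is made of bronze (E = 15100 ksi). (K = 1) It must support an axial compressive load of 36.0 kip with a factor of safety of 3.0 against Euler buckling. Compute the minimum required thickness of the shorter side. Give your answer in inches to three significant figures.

b ≈ 3.40 in

Required P_cr = n·P = 3.0 × 36.0 = 108.0 kip
L_e = K·L = 1 × 143 = 143.0 in
Required I = P_cr·L_e²/(π²E) = 1.080×10^5 × 143.0² / (π² × 1.51×10^7) = 14.82 in⁴
Rectangle, weak axis: I_min = h·b³/12 with h = 4.53 in fixed  ⇒  b = (12I/h)^(1/3) = 3.40 in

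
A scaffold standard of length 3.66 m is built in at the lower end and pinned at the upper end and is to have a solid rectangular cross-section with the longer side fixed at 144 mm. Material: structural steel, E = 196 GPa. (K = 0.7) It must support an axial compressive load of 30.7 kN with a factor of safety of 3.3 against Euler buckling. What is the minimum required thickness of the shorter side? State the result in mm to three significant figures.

Required P_cr = n·P = 3.3 × 30.7 = 101.3 kN
L_e = K·L = 0.7 × 3.66 = 2.562 m
Required I = P_cr·L_e²/(π²E) = 1.013×10^5 × 2.562² / (π² × 1.96×10^11) = 3.438×10^-7 m⁴
I_req = 3.438×10^5 mm⁴
Rectangle, weak axis: I_min = h·b³/12 with h = 144 mm fixed  ⇒  b = (12I/h)^(1/3) = 30.6 mm

b ≈ 30.6 mm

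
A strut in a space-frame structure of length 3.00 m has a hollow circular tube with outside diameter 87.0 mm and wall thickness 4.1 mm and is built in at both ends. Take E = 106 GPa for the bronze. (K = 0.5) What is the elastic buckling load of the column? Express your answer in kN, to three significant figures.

P_cr ≈ 428 kN

Inner diameter d_i = 87.0 − 2×4.1 = 78.80 mm
I = π(d_o⁴ − d_i⁴)/64 = π(87.0⁴ − 78.80⁴)/64 = 9.195×10^5 mm⁴
I = 9.195×10^5 mm⁴ = 9.195×10^-7 m⁴
Effective length L_e = K·L = 0.5 × 3.00 = 1.500 m
P_cr = π²EI / L_e² = π² × 106×10⁹ × 9.195×10^-7 / 1.500² = 4.276×10^5 N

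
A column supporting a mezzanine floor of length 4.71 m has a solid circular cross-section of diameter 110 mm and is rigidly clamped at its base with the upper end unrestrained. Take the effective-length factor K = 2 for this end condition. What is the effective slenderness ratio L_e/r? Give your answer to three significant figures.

For a solid circle r = d/4 = 110/4 = 27.50 mm
L_e = K·L = 2 × 4.71 m = 9.420 m = 9420.0 mm
λ = L_e / r_min = 9420.0 / 27.50 = 343

λ ≈ 343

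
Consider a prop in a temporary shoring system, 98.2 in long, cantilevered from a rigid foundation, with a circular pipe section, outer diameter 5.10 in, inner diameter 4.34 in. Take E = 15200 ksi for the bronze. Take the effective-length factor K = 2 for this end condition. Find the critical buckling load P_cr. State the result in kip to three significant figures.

P_cr ≈ 61.4 kip

d_o = 5.10 in, d_i = 4.34 in
I = π(d_o⁴ − d_i⁴)/64 = π(5.10⁴ − 4.340⁴)/64 = 15.79 in⁴
Effective length L_e = K·L = 2 × 98.2 = 196.4 in
P_cr = π²EI / L_e² = π² × 15200×10³ × 15.79 / 196.4² = 6.142×10^4 lb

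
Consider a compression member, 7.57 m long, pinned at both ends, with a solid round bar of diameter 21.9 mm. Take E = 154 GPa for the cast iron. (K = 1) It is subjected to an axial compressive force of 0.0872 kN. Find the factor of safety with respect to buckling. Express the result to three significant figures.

I = πd⁴/64 = π×21.9⁴/64 = 1.129×10^4 mm⁴
I = 1.129×10^4 mm⁴ = 1.129×10^-8 m⁴
Effective length L_e = K·L = 1 × 7.57 = 7.570 m
P_cr = π²EI / L_e² = π² × 154×10⁹ × 1.129×10^-8 / 7.570² = 299.5 N
Factor of safety n = P_cr / P = 0.29948 / 0.0872 = 3.43

n ≈ 3.43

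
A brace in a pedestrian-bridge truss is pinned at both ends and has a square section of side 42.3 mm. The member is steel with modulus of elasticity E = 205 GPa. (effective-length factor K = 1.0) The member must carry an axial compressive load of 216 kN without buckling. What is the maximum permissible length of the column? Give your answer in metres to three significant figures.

I = a⁴/12 = 42.3⁴/12 = 2.668×10^5 mm⁴
I = 2.668×10^-7 m⁴
At the buckling limit P_cr = P = 2.160×10^5 N
From P_cr = π²EI/(K·L)²:  L = (1/K)·√(π²EI/P_cr) = (1/1)·√(π²×2.05×10^11×2.668×10^-7/2.160×10^5)
L = 1.58 m

L_max ≈ 1.58 m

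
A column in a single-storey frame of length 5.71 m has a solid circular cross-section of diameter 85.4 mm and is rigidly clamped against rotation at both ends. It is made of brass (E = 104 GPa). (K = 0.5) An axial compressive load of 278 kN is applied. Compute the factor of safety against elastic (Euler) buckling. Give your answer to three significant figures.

n ≈ 1.18

I = πd⁴/64 = π×85.4⁴/64 = 2.611×10^6 mm⁴
I = 2.611×10^6 mm⁴ = 2.611×10^-6 m⁴
Effective length L_e = K·L = 0.5 × 5.71 = 2.855 m
P_cr = π²EI / L_e² = π² × 104×10⁹ × 2.611×10^-6 / 2.855² = 3.288×10^5 N
Factor of safety n = P_cr / P = 328.79 / 278 = 1.18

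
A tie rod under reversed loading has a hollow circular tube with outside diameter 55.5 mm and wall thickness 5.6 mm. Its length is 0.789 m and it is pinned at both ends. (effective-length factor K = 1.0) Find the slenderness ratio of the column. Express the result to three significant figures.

Inner diameter d_i = 55.5 − 2×5.6 = 44.30 mm
I = π(d_o⁴ − d_i⁴)/64 = π(55.5⁴ − 44.30⁴)/64 = 2.767×10^5 mm⁴
A = 877.9 mm²;  r_min = √(I/A) = √(2.767×10^5/877.9) = 17.75 mm
L_e = K·L = 1 × 0.789 m = 0.7890 m = 789.00 mm
λ = L_e / r_min = 789.00 / 17.75 = 44.4

λ ≈ 44.4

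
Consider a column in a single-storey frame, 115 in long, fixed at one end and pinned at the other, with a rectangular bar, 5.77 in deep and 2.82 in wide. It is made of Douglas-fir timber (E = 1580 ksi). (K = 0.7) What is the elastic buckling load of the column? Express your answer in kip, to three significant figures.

Buckling occurs about the weak axis: I_min = h·b³/12 with b = 2.82 in (the shorter side).
I_min = 5.77×2.82³/12 = 10.78 in⁴
Effective length L_e = K·L = 0.7 × 115 = 80.50 in
P_cr = π²EI / L_e² = π² × 1580×10³ × 10.78 / 80.50² = 2.595×10^4 lb

P_cr ≈ 25.9 kip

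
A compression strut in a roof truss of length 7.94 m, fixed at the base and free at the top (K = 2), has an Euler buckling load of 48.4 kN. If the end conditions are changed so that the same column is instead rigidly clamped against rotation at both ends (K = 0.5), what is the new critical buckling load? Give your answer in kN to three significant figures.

P_cr ∝ 1/K², so P_cr,new = P_cr,old × (K_old/K_new)² = 48.4 × (2/0.5)²
= 48.4 × 16.00 = 774 kN

P_cr ≈ 774 kN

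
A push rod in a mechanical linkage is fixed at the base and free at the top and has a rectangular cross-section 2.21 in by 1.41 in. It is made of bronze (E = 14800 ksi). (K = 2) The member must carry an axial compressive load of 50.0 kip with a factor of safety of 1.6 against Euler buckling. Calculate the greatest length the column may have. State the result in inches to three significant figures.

Buckling occurs about the weak axis: I_min = h·b³/12 with b = 1.41 in (the shorter side).
I_min = 2.21×1.41³/12 = 0.5163 in⁴
Required critical load P_cr = n·P = 1.6 × 50.0 = 80.00 kip = 8.000×10^4 lb
From P_cr = π²EI/(K·L)²:  L = (1/K)·√(π²EI/P_cr) = (1/2)·√(π²×1.48×10^7×0.5163/8.000×10^4)
L = 15.4 in

L_max ≈ 15.4 in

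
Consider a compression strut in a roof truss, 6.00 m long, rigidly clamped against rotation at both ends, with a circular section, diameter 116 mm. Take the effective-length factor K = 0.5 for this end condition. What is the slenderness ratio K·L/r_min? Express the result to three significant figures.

λ ≈ 103

I = πd⁴/64 = π×116⁴/64 = 8.888×10^6 mm⁴
A = 1.057×10^4 mm²;  r_min = √(I/A) = √(8.888×10^6/1.057×10^4) = 29.00 mm
L_e = K·L = 0.5 × 6.00 m = 3.000 m = 3000.0 mm
λ = L_e / r_min = 3000.0 / 29.00 = 103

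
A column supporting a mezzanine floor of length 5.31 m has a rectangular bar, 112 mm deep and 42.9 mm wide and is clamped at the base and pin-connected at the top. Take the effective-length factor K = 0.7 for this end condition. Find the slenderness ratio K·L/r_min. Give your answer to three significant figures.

λ ≈ 300

For a rectangle r_min = b/√12 = 42.9/√12 = 12.38 mm
L_e = K·L = 0.7 × 5.31 m = 3.717 m = 3717.0 mm
λ = L_e / r_min = 3717.0 / 12.38 = 300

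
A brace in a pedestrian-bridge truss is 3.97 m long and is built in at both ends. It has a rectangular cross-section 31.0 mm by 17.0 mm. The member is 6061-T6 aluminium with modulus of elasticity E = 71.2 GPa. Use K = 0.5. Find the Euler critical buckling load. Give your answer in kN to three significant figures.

Buckling occurs about the weak axis: I_min = h·b³/12 with b = 17.0 mm (the shorter side).
I_min = 31.0×17.0³/12 = 1.269×10^4 mm⁴
I = 1.269×10^4 mm⁴ = 1.269×10^-8 m⁴
Effective length L_e = K·L = 0.5 × 3.97 = 1.985 m
P_cr = π²EI / L_e² = π² × 71.2×10⁹ × 1.269×10^-8 / 1.985² = 2.264×10^3 N

P_cr ≈ 2.26 kN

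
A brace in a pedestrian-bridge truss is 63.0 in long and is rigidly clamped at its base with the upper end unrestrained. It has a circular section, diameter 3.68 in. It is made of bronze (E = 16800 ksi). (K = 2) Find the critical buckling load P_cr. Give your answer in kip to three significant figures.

I = πd⁴/64 = π×3.68⁴/64 = 9.002 in⁴
Effective length L_e = K·L = 2 × 63.0 = 126.0 in
P_cr = π²EI / L_e² = π² × 16800×10³ × 9.002 / 126.0² = 9.402×10^4 lb

P_cr ≈ 94.0 kip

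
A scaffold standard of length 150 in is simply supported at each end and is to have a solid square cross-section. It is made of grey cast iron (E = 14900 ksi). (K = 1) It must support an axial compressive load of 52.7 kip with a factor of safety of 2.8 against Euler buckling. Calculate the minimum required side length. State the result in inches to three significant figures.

a ≈ 4.06 in

Required P_cr = n·P = 2.8 × 52.7 = 147.6 kip
L_e = K·L = 1 × 150 = 150.0 in
Required I = P_cr·L_e²/(π²E) = 1.476×10^5 × 150.0² / (π² × 1.49×10^7) = 22.58 in⁴
Solid square: I = a⁴/12  ⇒  a = (12I)^(1/4) = (12×22.58)^(1/4) = 4.06 in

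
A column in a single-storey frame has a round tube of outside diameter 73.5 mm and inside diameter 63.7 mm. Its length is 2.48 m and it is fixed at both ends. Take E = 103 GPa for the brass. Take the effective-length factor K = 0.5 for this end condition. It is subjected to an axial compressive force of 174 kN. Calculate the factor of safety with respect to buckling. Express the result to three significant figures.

n ≈ 2.37

d_o = 73.5 mm, d_i = 63.7 mm
I = π(d_o⁴ − d_i⁴)/64 = π(73.5⁴ − 63.70⁴)/64 = 6.244×10^5 mm⁴
I = 6.244×10^5 mm⁴ = 6.244×10^-7 m⁴
Effective length L_e = K·L = 0.5 × 2.48 = 1.240 m
P_cr = π²EI / L_e² = π² × 103×10⁹ × 6.244×10^-7 / 1.240² = 4.128×10^5 N
Factor of safety n = P_cr / P = 412.79 / 174 = 2.37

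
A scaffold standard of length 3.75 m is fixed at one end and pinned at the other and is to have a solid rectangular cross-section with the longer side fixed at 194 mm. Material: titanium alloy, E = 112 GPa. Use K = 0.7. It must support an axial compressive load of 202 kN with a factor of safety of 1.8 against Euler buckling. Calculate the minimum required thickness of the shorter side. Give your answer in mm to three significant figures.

Required P_cr = n·P = 1.8 × 202 = 363.6 kN
L_e = K·L = 0.7 × 3.75 = 2.625 m
Required I = P_cr·L_e²/(π²E) = 3.636×10^5 × 2.625² / (π² × 1.12×10^11) = 2.267×10^-6 m⁴
I_req = 2.267×10^6 mm⁴
Rectangle, weak axis: I_min = h·b³/12 with h = 194 mm fixed  ⇒  b = (12I/h)^(1/3) = 51.9 mm

b ≈ 51.9 mm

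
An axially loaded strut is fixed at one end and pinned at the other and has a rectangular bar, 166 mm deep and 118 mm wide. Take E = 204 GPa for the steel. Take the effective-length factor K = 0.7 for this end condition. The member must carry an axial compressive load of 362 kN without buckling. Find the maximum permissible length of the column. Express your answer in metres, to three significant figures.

L_max ≈ 16.1 m

Buckling occurs about the weak axis: I_min = h·b³/12 with b = 118 mm (the shorter side).
I_min = 166×118³/12 = 2.273×10^7 mm⁴
I = 2.273×10^-5 m⁴
At the buckling limit P_cr = P = 3.620×10^5 N
From P_cr = π²EI/(K·L)²:  L = (1/K)·√(π²EI/P_cr) = (1/0.7)·√(π²×2.04×10^11×2.273×10^-5/3.620×10^5)
L = 16.1 m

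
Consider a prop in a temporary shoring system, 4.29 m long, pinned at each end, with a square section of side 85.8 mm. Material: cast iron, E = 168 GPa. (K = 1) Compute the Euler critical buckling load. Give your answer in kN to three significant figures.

I = a⁴/12 = 85.8⁴/12 = 4.516×10^6 mm⁴
I = 4.516×10^6 mm⁴ = 4.516×10^-6 m⁴
Effective length L_e = K·L = 1 × 4.29 = 4.290 m
P_cr = π²EI / L_e² = π² × 168×10⁹ × 4.516×10^-6 / 4.290² = 4.069×10^5 N

P_cr ≈ 407 kN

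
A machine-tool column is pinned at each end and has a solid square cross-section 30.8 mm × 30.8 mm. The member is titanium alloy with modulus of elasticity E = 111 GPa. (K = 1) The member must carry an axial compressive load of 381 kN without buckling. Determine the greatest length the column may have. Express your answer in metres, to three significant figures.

I = a⁴/12 = 30.8⁴/12 = 7.499×10^4 mm⁴
I = 7.499×10^-8 m⁴
At the buckling limit P_cr = P = 3.810×10^5 N
From P_cr = π²EI/(K·L)²:  L = (1/K)·√(π²EI/P_cr) = (1/1)·√(π²×1.11×10^11×7.499×10^-8/3.810×10^5)
L = 0.464 m

L_max ≈ 0.464 m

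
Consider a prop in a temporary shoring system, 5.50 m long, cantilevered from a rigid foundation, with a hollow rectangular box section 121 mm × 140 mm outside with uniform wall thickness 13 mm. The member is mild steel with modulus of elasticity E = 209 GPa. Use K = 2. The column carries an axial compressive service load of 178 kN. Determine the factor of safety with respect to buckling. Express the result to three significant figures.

Inner dimensions: h_i = 140 − 2×13 = 114.0 mm, b_i = 121 − 2×13 = 95.00 mm
Weak-axis I_min = (h_o·b_o³ − h_i·b_i³)/12 with b_o = 121, b_i = 95.00 mm (shorter outer/inner sides).
I_min = (140×121³ − 114.0×95.00³)/12 = 1.252×10^7 mm⁴
I = 1.252×10^7 mm⁴ = 1.252×10^-5 m⁴
Effective length L_e = K·L = 2 × 5.50 = 11.00 m
P_cr = π²EI / L_e² = π² × 209×10⁹ × 1.252×10^-5 / 11.00² = 2.135×10^5 N
Factor of safety n = P_cr / P = 213.49 / 178 = 1.20

n ≈ 1.20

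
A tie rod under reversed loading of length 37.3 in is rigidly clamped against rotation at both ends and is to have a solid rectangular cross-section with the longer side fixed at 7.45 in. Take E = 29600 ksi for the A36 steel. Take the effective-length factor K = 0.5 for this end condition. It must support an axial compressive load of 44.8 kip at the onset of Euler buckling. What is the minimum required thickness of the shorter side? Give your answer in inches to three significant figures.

b ≈ 0.441 in

L_e = K·L = 0.5 × 37.3 = 18.65 in
Required I = P_cr·L_e²/(π²E) = 4.480×10^4 × 18.65² / (π² × 2.96×10^7) = 5.334×10^-2 in⁴
Rectangle, weak axis: I_min = h·b³/12 with h = 7.45 in fixed  ⇒  b = (12I/h)^(1/3) = 0.441 in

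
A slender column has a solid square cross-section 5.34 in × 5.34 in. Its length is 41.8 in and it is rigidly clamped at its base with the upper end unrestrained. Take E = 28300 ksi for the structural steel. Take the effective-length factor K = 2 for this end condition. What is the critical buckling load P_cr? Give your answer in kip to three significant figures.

P_cr ≈ 2710 kip

I = a⁴/12 = 5.34⁴/12 = 67.76 in⁴
Effective length L_e = K·L = 2 × 41.8 = 83.60 in
P_cr = π²EI / L_e² = π² × 28300×10³ × 67.76 / 83.60² = 2.708×10^6 lb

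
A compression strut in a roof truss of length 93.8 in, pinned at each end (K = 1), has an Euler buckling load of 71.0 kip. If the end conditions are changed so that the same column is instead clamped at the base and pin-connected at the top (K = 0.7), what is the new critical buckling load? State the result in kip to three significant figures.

P_cr ∝ 1/K², so P_cr,new = P_cr,old × (K_old/K_new)² = 71.0 × (1/0.7)²
= 71.0 × 2.041 = 145 kip

P_cr ≈ 145 kip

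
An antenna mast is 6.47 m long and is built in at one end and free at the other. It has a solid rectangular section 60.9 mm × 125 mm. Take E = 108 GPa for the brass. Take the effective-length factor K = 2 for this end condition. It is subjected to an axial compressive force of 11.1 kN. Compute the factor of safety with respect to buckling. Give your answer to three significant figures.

n ≈ 1.35

Buckling occurs about the weak axis: I_min = h·b³/12 with b = 60.9 mm (the shorter side).
I_min = 125×60.9³/12 = 2.353×10^6 mm⁴
I = 2.353×10^6 mm⁴ = 2.353×10^-6 m⁴
Effective length L_e = K·L = 2 × 6.47 = 12.94 m
P_cr = π²EI / L_e² = π² × 108×10⁹ × 2.353×10^-6 / 12.94² = 1.498×10^4 N
Factor of safety n = P_cr / P = 14.977 / 11.1 = 1.35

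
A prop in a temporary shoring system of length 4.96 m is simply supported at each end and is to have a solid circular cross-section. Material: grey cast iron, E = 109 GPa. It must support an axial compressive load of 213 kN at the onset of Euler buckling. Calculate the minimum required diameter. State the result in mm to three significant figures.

L_e = K·L = 1 × 4.96 = 4.960 m
Required I = P_cr·L_e²/(π²E) = 2.130×10^5 × 4.960² / (π² × 1.09×10^11) = 4.871×10^-6 m⁴
I_req = 4.871×10^6 mm⁴
Solid circle: I = πd⁴/64  ⇒  d = (64I/π)^(1/4) = (64×4.871×10^6/π)^(1/4) = 99.8 mm

d ≈ 99.8 mm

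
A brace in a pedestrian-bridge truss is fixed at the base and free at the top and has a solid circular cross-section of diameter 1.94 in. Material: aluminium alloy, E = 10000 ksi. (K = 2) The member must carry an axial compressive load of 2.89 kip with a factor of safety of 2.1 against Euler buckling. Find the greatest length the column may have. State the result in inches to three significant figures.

L_max ≈ 53.2 in

I = πd⁴/64 = π×1.94⁴/64 = 0.6953 in⁴
Required critical load P_cr = n·P = 2.1 × 2.89 = 6.069 kip = 6.069×10^3 lb
From P_cr = π²EI/(K·L)²:  L = (1/K)·√(π²EI/P_cr) = (1/2)·√(π²×1.00×10^7×0.6953/6.069×10^3)
L = 53.2 in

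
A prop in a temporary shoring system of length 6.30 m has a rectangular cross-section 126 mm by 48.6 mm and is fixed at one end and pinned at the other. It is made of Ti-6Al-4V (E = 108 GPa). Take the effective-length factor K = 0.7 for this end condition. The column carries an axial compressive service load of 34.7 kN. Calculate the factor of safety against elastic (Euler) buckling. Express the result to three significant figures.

Buckling occurs about the weak axis: I_min = h·b³/12 with b = 48.6 mm (the shorter side).
I_min = 126×48.6³/12 = 1.205×10^6 mm⁴
I = 1.205×10^6 mm⁴ = 1.205×10^-6 m⁴
Effective length L_e = K·L = 0.7 × 6.30 = 4.410 m
P_cr = π²EI / L_e² = π² × 108×10⁹ × 1.205×10^-6 / 4.410² = 6.606×10^4 N
Factor of safety n = P_cr / P = 66.061 / 34.7 = 1.90

n ≈ 1.90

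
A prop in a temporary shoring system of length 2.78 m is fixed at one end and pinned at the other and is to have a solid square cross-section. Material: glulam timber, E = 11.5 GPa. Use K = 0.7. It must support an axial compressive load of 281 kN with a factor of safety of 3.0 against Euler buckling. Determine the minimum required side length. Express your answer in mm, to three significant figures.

Required P_cr = n·P = 3.0 × 281 = 843.0 kN
L_e = K·L = 0.7 × 2.78 = 1.946 m
Required I = P_cr·L_e²/(π²E) = 8.430×10^5 × 1.946² / (π² × 1.15×10^10) = 2.813×10^-5 m⁴
I_req = 2.813×10^7 mm⁴
Solid square: I = a⁴/12  ⇒  a = (12I)^(1/4) = (12×2.813×10^7)^(1/4) = 136 mm

a ≈ 136 mm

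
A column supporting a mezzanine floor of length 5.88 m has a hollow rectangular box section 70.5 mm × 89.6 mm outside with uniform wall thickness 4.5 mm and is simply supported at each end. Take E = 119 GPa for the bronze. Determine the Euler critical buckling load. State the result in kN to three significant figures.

Inner dimensions: h_i = 89.6 − 2×4.5 = 80.60 mm, b_i = 70.5 − 2×4.5 = 61.50 mm
Weak-axis I_min = (h_o·b_o³ − h_i·b_i³)/12 with b_o = 70.5, b_i = 61.50 mm (shorter outer/inner sides).
I_min = (89.6×70.5³ − 80.60×61.50³)/12 = 1.054×10^6 mm⁴
I = 1.054×10^6 mm⁴ = 1.054×10^-6 m⁴
Effective length L_e = K·L = 1 × 5.88 = 5.880 m
P_cr = π²EI / L_e² = π² × 119×10⁹ × 1.054×10^-6 / 5.880² = 3.580×10^4 N

P_cr ≈ 35.8 kN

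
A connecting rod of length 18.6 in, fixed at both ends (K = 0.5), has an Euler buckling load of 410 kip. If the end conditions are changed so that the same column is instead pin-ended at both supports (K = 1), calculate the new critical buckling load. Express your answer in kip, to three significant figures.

P_cr ∝ 1/K², so P_cr,new = P_cr,old × (K_old/K_new)² = 410 × (0.5/1)²
= 410 × 0.2500 = 102 kip

P_cr ≈ 102 kip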